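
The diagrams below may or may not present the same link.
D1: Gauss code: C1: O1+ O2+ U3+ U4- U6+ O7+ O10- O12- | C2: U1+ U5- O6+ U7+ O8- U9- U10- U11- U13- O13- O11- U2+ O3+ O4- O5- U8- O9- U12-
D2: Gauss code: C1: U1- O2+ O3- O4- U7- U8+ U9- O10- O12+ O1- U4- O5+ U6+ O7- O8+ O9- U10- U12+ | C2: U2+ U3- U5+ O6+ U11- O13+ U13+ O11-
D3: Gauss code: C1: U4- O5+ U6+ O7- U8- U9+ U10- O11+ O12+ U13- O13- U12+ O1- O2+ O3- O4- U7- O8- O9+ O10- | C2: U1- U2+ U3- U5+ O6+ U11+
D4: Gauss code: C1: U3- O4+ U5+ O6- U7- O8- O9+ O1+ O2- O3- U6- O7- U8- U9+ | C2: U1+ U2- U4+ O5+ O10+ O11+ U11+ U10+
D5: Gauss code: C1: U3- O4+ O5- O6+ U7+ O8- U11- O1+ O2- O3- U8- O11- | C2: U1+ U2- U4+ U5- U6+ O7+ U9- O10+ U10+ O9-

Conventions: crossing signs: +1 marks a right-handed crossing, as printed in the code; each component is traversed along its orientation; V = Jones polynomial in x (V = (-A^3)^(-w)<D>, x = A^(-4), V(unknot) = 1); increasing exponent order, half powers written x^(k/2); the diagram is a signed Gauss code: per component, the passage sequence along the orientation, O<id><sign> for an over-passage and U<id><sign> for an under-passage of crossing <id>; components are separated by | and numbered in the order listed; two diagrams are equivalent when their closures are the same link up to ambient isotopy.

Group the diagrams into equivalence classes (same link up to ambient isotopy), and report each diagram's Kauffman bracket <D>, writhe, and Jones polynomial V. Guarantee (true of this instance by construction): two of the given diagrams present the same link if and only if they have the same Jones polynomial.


grouping into links: {D1, D2, D3, D4, D5}
V(D1) = x^(-7/2) - x^(-5/2) + x^(-3/2) - 2x^(-1/2) - x^(3/2)  (w -3, c 13, <D> = A^-15 + 2A^-7 - A^-3 + A - A^5)
D2 (bracket A^-9 + 2A^-1 - A^3 + A^7 - A^11; 13 crossings at w = -1): V = x^(-7/2) - x^(-5/2) + x^(-3/2) - 2x^(-1/2) - x^(3/2)
D3 (bracket A^-9 + 2A^-1 - A^3 + A^7 - A^11; 13 crossings at w = -1): V = x^(-7/2) - x^(-5/2) + x^(-3/2) - 2x^(-1/2) - x^(3/2)
V(D4) = x^(-7/2) - x^(-5/2) + x^(-3/2) - 2x^(-1/2) - x^(3/2)  [11 crossings, <D> = A^-3 + 2A^5 - A^9 + A^13 - A^17, w = +1]
V(D5) = x^(-7/2) - x^(-5/2) + x^(-3/2) - 2x^(-1/2) - x^(3/2)  [11 crossings, <D> = A^-9 + 2A^-1 - A^3 + A^7 - A^11, w = -1]
key observation: all 5 diagrams share one V(x), hence one class


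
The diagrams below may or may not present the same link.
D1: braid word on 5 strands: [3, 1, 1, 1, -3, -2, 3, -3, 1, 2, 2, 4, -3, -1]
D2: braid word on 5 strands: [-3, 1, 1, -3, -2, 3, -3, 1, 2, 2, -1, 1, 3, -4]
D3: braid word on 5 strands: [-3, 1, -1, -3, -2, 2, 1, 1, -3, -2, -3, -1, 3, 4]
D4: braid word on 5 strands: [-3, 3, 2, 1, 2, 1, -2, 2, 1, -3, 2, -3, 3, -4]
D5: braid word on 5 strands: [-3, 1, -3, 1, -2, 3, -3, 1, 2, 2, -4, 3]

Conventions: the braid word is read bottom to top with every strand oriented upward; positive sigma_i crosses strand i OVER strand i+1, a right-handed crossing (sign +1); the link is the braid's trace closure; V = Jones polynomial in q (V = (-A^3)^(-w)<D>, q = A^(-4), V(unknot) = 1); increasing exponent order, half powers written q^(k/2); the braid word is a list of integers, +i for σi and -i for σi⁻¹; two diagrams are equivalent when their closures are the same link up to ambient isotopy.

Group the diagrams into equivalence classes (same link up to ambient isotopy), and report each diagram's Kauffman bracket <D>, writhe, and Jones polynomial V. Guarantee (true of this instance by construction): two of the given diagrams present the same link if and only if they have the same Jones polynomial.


classes: {D1, D2, D5} | {D3} | {D4}
V(D1) = q - q^2 + 2q^3 - q^4 + q^5 - q^6  [14 crossings, <D> = -A^-12 + A^-8 - A^-4 + 2 - A^4 + A^8, w = +4]
V(D2) = q - q^2 + 2q^3 - q^4 + q^5 - q^6  [14 crossings, <D> = -A^-18 + A^-14 - A^-10 + 2A^-6 - A^-2 + A^2, w = +2]
V(D3) = -q^-4 + q^-3 + q^-1  (w -2, c 14, <D> = A^-2 + A^6 - A^10)
V(D4) = q^2 + q^4 - q^5 + q^6 - q^7  (w +4, c 14, <D> = -A^-16 + A^-12 - A^-8 + A^-4 + A^4)
D5 (bracket -A^-18 + A^-14 - A^-10 + 2A^-6 - A^-2 + A^2; 12 crossings at w = +2): V = q - q^2 + 2q^3 - q^4 + q^5 - q^6
note: 3 classes among 5 diagrams; unequal V(q) rules out equality


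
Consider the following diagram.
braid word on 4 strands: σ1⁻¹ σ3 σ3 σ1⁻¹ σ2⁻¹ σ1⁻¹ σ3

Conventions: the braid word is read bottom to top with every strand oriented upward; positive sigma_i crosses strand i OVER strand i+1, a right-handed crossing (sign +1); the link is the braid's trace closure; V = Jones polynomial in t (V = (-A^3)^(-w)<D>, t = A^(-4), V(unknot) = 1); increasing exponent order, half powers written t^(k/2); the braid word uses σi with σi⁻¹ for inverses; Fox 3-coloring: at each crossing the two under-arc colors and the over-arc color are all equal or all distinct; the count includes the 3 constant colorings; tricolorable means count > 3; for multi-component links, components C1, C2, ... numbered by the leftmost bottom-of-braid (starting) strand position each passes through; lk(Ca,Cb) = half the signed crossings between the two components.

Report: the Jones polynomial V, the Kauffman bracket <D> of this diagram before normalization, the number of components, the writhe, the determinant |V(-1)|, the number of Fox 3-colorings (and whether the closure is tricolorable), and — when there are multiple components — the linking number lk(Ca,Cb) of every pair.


V = -t^-3 + t^-2 - t^-1 + 3 - t + t^2 - t^3
<D> = A^-15 - A^-11 + A^-7 - 3A^-3 + A - A^5 + A^9 (w = -1)
1 component over 7 crossings, w = -1
27 Fox colorings among 3^7, |V(-1)| = 9: tricolorable
why: V spans 6 powers of t: at least 6 crossings in any diagram


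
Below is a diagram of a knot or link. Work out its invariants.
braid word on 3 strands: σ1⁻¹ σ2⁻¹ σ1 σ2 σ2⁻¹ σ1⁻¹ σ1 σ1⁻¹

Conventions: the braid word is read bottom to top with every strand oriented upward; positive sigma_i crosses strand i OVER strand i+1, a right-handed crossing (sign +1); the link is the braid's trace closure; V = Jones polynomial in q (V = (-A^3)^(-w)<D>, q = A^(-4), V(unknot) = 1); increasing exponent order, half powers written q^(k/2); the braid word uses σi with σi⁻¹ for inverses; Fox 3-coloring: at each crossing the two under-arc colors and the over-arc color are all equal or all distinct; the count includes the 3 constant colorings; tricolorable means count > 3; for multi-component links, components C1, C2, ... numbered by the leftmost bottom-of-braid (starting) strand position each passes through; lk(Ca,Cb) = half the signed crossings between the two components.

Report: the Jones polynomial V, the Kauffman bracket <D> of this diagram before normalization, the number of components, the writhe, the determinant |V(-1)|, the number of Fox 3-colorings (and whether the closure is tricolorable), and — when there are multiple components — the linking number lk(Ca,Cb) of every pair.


V(q) = 1
bracket: A^-6, w = -2
1 component, writhe -2, over 8 crossings
det 1, colorings 3 of 3^8 — not tricolorable
observation: |V(-1)| = 1: so not tricolorable, since 3 does not divide 1


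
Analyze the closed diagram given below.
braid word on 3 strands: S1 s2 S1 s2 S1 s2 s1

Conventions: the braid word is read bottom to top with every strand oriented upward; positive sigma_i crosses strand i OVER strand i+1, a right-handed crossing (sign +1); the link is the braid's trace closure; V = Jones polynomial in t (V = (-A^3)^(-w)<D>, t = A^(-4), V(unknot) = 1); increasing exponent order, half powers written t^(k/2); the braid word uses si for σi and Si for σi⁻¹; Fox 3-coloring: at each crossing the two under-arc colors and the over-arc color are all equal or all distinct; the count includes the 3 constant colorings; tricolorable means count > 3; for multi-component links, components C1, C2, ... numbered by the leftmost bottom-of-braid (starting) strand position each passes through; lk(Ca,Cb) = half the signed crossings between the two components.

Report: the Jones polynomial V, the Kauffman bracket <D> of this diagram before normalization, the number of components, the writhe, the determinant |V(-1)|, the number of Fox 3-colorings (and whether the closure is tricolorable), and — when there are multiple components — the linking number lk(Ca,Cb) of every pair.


Jones polynomial: V(t) = -t^(-3/2) + t^(-1/2) - 2t^(1/2) + t^(3/2) - 2t^(5/2) + t^(7/2)
<D> = -A^-11 + 2A^-7 - A^-3 + 2A - A^5 + A^9; writhe +1
components 2, writhe +1 (7 crossings)
linking number lk(C1,C2) = 0
3-colorings: 3 of 3^7, det 8 — not tricolorable
note: summing lk over 1 pair gives 0


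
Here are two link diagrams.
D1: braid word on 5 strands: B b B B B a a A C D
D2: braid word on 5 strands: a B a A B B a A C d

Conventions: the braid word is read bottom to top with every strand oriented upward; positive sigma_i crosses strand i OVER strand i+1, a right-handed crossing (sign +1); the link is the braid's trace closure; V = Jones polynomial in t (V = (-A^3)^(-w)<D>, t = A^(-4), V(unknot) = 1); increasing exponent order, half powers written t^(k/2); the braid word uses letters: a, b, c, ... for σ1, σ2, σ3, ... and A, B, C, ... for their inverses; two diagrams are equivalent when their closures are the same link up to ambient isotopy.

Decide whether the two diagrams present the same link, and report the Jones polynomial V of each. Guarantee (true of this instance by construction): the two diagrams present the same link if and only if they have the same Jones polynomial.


equivalent: yes
V(D1) = -t^-4 + t^-3 + t^-1  (w -4, c 10, <D> = A^-8 + 1 - A^4)
D2 (bracket A^-2 + A^6 - A^10; 10 crossings at w = -2): V = -t^-4 + t^-3 + t^-1
why: Markov moves rewrite D1 (10 crossings) into D2 (10)


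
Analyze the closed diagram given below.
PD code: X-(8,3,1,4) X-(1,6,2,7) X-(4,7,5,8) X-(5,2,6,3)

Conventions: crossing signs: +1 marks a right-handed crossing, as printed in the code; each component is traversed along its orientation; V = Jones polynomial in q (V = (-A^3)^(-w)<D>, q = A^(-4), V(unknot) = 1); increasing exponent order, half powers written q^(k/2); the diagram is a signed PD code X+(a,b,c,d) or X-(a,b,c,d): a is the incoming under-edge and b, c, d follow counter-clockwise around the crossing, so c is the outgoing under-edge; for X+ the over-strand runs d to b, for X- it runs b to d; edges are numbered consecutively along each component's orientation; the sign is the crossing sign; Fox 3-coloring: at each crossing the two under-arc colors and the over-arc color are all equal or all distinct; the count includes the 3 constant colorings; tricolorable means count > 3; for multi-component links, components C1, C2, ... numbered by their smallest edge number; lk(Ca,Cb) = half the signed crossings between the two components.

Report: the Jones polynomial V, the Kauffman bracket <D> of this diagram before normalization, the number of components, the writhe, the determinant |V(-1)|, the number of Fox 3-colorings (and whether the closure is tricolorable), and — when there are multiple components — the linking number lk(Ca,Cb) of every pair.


V(q) = -q^-4 + q^-3 + q^-1
bracket: A^-8 + 1 - A^4, w = -4
1 component, writhe -4, over 4 crossings
det 3, colorings 9 of 3^4 — tricolorable
observation: w = -4 shifts under R1 moves; the (-A^3)^(4) factor cancels that in V


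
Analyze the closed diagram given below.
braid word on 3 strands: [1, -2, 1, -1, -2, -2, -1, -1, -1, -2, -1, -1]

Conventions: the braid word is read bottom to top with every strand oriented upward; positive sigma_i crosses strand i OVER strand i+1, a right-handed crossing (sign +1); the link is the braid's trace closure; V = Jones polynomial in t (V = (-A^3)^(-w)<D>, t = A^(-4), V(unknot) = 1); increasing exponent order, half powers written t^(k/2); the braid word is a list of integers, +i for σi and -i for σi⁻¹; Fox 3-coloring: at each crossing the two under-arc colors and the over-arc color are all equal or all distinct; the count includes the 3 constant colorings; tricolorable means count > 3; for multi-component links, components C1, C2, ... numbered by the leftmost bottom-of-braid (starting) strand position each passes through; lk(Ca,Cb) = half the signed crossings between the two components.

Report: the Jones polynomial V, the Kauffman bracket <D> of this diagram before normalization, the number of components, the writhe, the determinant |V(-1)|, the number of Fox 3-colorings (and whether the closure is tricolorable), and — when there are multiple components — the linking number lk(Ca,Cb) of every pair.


V(t) = -t^-10 + t^-9 - t^-8 + t^-7 - t^-6 + t^-5 + t^-3
bracket: A^-12 + A^-4 - 1 + A^4 - A^8 + A^12 - A^16, w = -8
1 component, writhe -8, over 12 crossings
det 7, colorings 3 of 3^12 — not tricolorable
observation: inverse pairs cancel, leaving σ1 σ2⁻¹ σ2⁻¹ σ2⁻¹ σ1⁻¹ σ1⁻¹ σ1⁻¹ σ2⁻¹ σ1⁻¹ σ1⁻¹


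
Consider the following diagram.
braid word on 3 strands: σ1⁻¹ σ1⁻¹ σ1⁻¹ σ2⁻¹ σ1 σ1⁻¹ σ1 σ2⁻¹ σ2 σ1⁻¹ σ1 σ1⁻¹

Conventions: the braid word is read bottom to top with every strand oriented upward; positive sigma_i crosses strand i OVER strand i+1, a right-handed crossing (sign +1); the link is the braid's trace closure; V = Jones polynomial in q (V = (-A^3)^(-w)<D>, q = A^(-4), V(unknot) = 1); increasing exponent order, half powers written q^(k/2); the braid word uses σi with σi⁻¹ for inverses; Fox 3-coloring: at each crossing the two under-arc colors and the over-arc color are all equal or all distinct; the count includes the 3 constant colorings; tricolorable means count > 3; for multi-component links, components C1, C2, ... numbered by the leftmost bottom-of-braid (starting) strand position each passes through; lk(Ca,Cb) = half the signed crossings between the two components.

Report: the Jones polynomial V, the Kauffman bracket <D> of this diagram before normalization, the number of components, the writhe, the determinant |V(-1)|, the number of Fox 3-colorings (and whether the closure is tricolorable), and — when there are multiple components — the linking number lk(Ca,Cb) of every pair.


V = -q^-4 + q^-3 + q^-1
<D> = A^-8 + 1 - A^4 (w = -4)
1 component over 12 crossings, w = -4
9 Fox colorings among 3^12, |V(-1)| = 3: tricolorable
why: w = -4 (over 12 crossings) is diagram-only; (-A^3)^(4) removes it from V


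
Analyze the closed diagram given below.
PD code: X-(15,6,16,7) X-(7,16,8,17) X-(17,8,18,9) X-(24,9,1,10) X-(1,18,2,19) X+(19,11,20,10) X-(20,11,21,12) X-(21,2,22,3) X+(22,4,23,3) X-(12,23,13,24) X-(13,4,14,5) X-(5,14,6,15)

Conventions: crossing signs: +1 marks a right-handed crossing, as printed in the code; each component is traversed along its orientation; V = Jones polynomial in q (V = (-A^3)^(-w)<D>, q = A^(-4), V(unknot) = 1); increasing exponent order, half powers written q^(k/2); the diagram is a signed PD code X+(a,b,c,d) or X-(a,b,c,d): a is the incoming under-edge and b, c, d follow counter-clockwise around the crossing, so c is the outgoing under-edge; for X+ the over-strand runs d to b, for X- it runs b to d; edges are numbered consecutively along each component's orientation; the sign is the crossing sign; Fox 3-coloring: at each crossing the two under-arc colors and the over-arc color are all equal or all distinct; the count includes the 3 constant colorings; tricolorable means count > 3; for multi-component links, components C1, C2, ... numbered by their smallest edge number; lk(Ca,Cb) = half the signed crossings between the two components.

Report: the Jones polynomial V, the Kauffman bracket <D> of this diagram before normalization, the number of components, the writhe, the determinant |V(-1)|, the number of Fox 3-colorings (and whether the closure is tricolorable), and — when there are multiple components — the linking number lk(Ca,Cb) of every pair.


V(q) = -q^-10 + q^-9 - q^-8 + q^-7 - q^-6 + q^-5 + q^-3
bracket: A^-12 + A^-4 - 1 + A^4 - A^8 + A^12 - A^16, w = -8
1 component, writhe -8, over 12 crossings
det 7, colorings 3 of 3^12 — not tricolorable
observation: |V(-1)| = 7: so not tricolorable, since 3 does not divide 7


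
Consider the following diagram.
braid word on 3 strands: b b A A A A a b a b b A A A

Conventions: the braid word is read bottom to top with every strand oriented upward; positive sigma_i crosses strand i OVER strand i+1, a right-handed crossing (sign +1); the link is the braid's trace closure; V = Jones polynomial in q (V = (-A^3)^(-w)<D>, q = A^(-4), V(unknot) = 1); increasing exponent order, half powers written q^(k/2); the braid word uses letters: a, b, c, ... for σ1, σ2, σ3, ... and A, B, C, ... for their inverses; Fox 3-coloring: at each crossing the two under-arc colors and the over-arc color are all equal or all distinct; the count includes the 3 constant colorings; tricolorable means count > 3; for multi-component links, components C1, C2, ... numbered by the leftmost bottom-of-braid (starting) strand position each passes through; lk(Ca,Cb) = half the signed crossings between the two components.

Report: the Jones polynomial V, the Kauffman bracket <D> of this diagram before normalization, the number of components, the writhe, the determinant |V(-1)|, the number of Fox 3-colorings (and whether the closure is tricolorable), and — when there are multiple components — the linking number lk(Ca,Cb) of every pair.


V = -q^-3 + 2q^-2 - 2q^-1 + 3 - 2q + 2q^2 - q^3
<D> = -A^-12 + 2A^-8 - 2A^-4 + 3 - 2A^4 + 2A^8 - A^12 (w = 0)
1 component over 14 crossings, w = 0
3 Fox colorings among 3^14, |V(-1)| = 13: not tricolorable
why: V is palindromic (span 6, det 13): q -> 1/q fixes it; necessary, not sufficient, for amphichirality


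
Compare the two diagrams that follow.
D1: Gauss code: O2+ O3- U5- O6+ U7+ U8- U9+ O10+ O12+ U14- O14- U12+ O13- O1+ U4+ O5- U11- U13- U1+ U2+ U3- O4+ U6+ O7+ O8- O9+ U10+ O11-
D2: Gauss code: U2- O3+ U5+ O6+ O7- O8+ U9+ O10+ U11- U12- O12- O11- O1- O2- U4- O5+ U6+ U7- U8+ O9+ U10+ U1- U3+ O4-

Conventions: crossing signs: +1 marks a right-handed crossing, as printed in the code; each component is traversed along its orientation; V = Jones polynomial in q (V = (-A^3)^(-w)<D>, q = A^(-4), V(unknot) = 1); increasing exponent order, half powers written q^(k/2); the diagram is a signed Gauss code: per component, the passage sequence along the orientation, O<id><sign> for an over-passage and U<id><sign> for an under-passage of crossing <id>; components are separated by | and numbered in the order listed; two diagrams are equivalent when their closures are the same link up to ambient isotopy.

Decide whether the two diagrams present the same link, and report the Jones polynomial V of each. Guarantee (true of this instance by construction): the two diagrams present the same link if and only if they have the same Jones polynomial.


same link: yes
V(D1) = q^-1 - 1 + 2q - 2q^2 + 2q^3 - 2q^4 + q^5  [14 crossings, <D> = A^-14 - 2A^-10 + 2A^-6 - 2A^-2 + 2A^2 - A^6 + A^10, w = +2]
V(D2) = q^-1 - 1 + 2q - 2q^2 + 2q^3 - 2q^4 + q^5  (w 0, c 12, <D> = A^-20 - 2A^-16 + 2A^-12 - 2A^-8 + 2A^-4 - 1 + A^4)
note: all 2 diagrams share one V(q), hence one class


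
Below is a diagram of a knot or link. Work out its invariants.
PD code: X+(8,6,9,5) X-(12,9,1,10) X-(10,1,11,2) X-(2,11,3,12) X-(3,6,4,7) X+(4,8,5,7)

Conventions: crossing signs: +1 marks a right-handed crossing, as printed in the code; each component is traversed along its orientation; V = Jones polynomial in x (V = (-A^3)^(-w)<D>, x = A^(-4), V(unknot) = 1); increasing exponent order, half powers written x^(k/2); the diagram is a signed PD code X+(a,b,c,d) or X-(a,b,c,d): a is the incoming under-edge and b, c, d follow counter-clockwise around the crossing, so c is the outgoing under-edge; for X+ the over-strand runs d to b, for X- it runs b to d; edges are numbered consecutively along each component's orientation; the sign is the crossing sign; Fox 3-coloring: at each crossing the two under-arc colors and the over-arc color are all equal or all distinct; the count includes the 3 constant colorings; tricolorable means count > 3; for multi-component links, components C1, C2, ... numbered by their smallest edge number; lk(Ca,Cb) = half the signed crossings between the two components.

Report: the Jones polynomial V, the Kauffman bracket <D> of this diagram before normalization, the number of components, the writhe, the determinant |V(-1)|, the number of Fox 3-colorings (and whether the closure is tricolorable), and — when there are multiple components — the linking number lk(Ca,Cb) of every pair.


V(x) = -x^-4 + x^-3 + x^-1
bracket: A^-2 + A^6 - A^10, w = -2
1 component, writhe -2, over 6 crossings
det 3, colorings 9 of 3^6 — tricolorable
observation: the span of V is 3, forcing >= 3 crossings in any diagram


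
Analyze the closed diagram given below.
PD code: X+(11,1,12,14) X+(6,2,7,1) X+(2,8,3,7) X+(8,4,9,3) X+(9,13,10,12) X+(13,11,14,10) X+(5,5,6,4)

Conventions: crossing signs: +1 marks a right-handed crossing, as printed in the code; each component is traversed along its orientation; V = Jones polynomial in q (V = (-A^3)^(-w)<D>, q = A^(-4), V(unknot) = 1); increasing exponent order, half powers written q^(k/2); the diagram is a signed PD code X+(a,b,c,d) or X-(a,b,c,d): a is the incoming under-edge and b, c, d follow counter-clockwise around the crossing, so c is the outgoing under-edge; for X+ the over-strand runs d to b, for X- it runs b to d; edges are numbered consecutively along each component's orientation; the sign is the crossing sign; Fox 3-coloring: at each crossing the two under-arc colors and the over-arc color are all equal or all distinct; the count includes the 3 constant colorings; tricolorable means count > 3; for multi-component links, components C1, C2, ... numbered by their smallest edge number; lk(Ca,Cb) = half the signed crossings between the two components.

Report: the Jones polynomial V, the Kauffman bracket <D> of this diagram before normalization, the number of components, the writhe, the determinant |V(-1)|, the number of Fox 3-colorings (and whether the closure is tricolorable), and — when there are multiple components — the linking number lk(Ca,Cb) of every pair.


V(q) = q^2 + 2q^4 - 2q^5 + q^6 - 2q^7 + q^8
bracket: -A^-11 + 2A^-7 - A^-3 + 2A - 2A^5 - A^13, w = +7
1 component, writhe +7, over 7 crossings
det 9, colorings 27 of 3^7 — tricolorable
observation: det 9 = |V(-1)|; divisible by 3, so tricolorable


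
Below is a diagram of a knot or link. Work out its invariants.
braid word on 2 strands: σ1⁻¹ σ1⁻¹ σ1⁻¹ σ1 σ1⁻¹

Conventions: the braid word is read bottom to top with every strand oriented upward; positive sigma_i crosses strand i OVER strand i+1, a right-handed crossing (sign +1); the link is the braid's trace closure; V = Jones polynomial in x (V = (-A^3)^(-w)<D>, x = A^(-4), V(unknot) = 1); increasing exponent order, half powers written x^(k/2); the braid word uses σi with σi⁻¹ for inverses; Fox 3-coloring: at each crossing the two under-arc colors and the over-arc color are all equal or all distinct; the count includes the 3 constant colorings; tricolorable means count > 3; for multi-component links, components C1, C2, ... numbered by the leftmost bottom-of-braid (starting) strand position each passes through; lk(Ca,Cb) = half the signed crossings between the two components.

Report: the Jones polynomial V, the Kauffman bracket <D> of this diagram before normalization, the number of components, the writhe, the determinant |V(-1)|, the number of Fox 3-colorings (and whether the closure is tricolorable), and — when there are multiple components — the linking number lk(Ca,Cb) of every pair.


V(x) = -x^-4 + x^-3 + x^-1
bracket: -A^-5 - A^3 + A^7, w = -3
1 component, writhe -3, over 5 crossings
det 3, colorings 9 of 3^5 — tricolorable
observation: det 3 = |V(-1)|; divisible by 3, so tricolorable


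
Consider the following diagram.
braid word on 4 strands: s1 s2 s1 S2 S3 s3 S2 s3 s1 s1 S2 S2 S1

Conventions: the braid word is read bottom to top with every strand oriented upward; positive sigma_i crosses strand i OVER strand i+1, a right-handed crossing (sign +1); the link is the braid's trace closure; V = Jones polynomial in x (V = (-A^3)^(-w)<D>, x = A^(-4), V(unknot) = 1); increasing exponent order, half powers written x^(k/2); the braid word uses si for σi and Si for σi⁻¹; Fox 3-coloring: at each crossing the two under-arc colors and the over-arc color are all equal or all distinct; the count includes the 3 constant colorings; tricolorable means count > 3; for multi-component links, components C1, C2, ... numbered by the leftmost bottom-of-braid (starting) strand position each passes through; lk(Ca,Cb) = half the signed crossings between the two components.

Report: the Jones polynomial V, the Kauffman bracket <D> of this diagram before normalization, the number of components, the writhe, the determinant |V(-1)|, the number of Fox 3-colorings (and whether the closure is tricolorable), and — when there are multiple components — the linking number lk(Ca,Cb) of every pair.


V = -x^-3 + 2x^-2 - 2x^-1 + 3 - 2x + 2x^2 - x^3
<D> = A^-9 - 2A^-5 + 2A^-1 - 3A^3 + 2A^7 - 2A^11 + A^15 (w = +1)
1 component over 13 crossings, w = +1
3 Fox colorings among 3^13, |V(-1)| = 13: not tricolorable
why: the word shrinks to σ1 σ2 σ1 σ2⁻¹ σ2⁻¹ σ3 σ1 σ1 σ2⁻¹ σ2⁻¹ σ1⁻¹ after cancelling


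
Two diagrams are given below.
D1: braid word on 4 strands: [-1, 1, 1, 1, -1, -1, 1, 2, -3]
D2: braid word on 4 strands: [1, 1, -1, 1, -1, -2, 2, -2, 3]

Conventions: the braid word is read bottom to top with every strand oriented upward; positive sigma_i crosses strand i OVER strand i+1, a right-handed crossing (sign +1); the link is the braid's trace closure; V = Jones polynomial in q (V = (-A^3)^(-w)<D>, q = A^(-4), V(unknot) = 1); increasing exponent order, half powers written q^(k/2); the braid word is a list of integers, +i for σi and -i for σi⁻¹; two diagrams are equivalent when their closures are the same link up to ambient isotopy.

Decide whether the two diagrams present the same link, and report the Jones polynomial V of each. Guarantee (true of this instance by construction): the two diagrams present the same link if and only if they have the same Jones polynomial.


equivalent: yes
V(D1) = 1  (w +1, c 9, <D> = -A^3)
V(D2) = 1  [9 crossings, <D> = -A^3, w = +1]
key observation: one V(q) for all 2 diagrams — one class (guaranteed)


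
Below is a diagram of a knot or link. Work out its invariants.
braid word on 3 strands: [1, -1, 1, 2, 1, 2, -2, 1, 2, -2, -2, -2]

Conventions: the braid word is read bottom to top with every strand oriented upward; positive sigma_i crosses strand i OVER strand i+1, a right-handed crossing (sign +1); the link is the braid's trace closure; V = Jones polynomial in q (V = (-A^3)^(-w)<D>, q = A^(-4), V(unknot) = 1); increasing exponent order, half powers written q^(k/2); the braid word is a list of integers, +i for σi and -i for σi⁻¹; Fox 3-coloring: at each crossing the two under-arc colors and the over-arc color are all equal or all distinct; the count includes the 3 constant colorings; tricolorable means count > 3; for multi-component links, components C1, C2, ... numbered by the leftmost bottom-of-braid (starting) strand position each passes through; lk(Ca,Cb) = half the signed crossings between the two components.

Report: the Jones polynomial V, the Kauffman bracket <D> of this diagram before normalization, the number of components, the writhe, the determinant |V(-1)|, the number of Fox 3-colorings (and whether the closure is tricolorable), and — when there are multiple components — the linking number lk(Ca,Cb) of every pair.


Jones polynomial: V(q) = 1
<D> = A^6; writhe +2
components 1, writhe +2 (12 crossings)
3-colorings: 3 of 3^12, det 1 — not tricolorable
note: w = +2 shifts under R1 moves; the (-A^3)^(-2) factor cancels that in V


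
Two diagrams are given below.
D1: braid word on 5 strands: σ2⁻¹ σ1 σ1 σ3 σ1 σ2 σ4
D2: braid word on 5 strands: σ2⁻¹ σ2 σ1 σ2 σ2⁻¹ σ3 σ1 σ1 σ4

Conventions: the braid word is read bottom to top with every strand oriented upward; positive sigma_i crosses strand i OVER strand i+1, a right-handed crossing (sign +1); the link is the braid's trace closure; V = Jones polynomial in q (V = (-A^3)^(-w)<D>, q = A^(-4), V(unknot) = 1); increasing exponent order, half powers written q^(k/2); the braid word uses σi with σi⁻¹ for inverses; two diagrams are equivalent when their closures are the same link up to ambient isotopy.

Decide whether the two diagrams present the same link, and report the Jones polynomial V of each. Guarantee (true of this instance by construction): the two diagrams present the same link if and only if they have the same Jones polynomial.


equivalent: yes
V(D1) = -q^(1/2) - q^(3/2) - q^(5/2) + q^(9/2)  (w +5, c 7, <D> = -A^-3 + A^5 + A^9 + A^13)
V(D2) = -q^(1/2) - q^(3/2) - q^(5/2) + q^(9/2)  (w +5, c 9, <D> = -A^-3 + A^5 + A^9 + A^13)
why: Markov moves rewrite D1 (7 crossings) into D2 (9)


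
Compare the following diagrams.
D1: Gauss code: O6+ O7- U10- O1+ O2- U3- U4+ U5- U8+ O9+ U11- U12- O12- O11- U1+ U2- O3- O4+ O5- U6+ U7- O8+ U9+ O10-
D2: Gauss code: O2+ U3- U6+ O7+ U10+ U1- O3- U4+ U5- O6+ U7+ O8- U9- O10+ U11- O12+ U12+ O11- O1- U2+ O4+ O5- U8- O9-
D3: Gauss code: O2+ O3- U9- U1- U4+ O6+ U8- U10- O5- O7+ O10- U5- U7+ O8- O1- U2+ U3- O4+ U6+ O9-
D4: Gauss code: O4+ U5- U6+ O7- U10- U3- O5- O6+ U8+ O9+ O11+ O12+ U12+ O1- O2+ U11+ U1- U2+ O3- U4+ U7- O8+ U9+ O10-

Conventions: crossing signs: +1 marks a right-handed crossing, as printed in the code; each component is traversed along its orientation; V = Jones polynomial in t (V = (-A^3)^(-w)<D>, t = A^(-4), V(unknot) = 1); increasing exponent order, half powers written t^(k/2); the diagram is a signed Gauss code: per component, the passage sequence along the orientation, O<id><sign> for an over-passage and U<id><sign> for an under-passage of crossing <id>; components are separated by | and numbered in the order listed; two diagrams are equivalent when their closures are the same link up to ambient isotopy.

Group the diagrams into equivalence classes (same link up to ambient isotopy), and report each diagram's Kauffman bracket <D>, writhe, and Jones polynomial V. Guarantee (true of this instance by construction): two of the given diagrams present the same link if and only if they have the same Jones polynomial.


classes: {D1, D2, D3, D4}
V(D1) = 1  [12 crossings, <D> = A^-6, w = -2]
V(D2) = 1  [12 crossings, <D> = 1, w = 0]
V(D3) = 1  (w -2, c 10, <D> = A^-6)
V(D4) = 1  [12 crossings, <D> = A^6, w = +2]
note: all 4 diagrams share one V(t), hence one class


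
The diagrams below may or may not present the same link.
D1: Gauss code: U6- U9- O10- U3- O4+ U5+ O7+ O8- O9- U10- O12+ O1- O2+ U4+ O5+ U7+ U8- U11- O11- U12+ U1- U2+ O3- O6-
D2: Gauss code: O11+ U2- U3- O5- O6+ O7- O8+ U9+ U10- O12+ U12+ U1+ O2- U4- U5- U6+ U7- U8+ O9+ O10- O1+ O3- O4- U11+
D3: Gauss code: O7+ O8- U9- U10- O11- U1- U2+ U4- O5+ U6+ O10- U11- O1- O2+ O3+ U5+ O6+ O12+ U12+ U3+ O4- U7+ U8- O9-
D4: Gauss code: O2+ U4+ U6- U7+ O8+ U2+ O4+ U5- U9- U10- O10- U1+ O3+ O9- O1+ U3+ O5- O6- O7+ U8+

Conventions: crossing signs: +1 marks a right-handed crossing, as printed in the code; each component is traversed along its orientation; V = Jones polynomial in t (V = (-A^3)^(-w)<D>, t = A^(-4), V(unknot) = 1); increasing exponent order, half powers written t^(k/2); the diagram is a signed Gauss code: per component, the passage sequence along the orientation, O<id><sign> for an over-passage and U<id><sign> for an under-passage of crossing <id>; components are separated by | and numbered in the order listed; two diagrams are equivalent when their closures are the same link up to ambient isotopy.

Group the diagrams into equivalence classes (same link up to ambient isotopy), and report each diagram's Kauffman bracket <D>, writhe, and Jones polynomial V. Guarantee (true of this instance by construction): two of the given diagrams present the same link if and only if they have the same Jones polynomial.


classes: {D1, D3} | {D2} | {D4}
V(D1) = -t^-3 + 2t^-2 - 2t^-1 + 3 - 2t + 2t^2 - t^3  [12 crossings, <D> = -A^-18 + 2A^-14 - 2A^-10 + 3A^-6 - 2A^-2 + 2A^2 - A^6, w = -2]
V(D2) = 1  (w 0, c 12, <D> = 1)
V(D3) = -t^-3 + 2t^-2 - 2t^-1 + 3 - 2t + 2t^2 - t^3  (w 0, c 12, <D> = -A^-12 + 2A^-8 - 2A^-4 + 3 - 2A^4 + 2A^8 - A^12)
V(D4) = t + t^3 - t^4  [10 crossings, <D> = -A^-10 + A^-6 + A^2, w = +2]
note: 3 classes among 4 diagrams; unequal V(t) rules out equality


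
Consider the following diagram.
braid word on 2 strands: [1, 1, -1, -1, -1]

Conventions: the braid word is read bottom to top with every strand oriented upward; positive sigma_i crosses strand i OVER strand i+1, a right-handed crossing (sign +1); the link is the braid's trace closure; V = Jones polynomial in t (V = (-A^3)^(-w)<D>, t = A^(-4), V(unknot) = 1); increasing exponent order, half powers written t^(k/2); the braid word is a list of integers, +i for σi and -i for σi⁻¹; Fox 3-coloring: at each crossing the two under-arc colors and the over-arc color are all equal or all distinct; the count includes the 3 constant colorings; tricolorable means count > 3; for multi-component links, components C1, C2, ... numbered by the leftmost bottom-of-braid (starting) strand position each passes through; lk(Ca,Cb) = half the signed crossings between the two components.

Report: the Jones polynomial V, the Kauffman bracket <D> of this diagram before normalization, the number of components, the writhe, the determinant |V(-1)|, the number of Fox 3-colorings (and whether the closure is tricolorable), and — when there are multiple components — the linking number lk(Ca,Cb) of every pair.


V = 1
<D> = -A^-3 (w = -1)
1 component over 5 crossings, w = -1
3 Fox colorings among 3^5, |V(-1)| = 1: not tricolorable
why: one generator, power 1: the (2,1) torus pattern


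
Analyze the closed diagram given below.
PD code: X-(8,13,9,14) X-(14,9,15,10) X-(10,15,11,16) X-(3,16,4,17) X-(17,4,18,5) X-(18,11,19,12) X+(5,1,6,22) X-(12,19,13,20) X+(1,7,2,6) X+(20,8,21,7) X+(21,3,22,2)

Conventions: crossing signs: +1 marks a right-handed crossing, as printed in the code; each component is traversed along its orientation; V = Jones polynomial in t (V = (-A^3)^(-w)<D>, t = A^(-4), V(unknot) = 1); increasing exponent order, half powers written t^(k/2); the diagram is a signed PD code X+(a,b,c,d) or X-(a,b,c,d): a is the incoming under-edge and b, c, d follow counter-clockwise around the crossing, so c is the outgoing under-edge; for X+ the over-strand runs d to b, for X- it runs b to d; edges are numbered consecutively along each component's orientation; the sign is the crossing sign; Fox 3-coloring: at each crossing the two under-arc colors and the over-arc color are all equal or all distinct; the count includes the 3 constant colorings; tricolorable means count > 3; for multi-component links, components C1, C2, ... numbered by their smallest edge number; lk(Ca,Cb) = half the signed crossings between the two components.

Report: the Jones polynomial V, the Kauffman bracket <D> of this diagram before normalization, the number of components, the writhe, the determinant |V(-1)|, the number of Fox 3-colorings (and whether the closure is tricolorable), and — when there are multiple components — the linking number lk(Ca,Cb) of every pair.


Jones polynomial: V(t) = -t^-8 + 2t^-7 - 4t^-6 + 5t^-5 - 5t^-4 + 6t^-3 - 4t^-2 + 3t^-1 - 1
<D> = A^-9 - 3A^-5 + 4A^-1 - 6A^3 + 5A^7 - 5A^11 + 4A^15 - 2A^19 + A^23; writhe -3
components 1, writhe -3 (11 crossings)
3-colorings: 3 of 3^11, det 31 — not tricolorable
note: det 31 = |V(-1)|; not divisible by 3, so not tricolorable


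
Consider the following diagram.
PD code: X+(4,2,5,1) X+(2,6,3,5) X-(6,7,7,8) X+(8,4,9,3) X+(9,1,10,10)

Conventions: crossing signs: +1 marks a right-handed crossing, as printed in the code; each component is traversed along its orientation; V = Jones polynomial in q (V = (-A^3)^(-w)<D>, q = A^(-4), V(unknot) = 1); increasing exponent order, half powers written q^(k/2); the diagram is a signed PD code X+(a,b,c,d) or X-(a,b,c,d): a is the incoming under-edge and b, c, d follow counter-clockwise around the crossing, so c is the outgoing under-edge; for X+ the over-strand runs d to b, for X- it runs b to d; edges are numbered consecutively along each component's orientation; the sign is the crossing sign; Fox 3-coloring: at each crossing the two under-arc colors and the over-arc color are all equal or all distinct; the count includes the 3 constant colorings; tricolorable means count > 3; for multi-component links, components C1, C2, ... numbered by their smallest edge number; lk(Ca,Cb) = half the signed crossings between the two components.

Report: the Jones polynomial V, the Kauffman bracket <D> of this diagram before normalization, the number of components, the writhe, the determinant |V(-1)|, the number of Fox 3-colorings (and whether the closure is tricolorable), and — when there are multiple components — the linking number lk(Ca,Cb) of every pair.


V(q) = q + q^3 - q^4
bracket: A^-7 - A^-3 - A^5, w = +3
1 component, writhe +3, over 5 crossings
det 3, colorings 9 of 3^5 — tricolorable
observation: the span of V is 3, forcing >= 3 crossings in any diagram


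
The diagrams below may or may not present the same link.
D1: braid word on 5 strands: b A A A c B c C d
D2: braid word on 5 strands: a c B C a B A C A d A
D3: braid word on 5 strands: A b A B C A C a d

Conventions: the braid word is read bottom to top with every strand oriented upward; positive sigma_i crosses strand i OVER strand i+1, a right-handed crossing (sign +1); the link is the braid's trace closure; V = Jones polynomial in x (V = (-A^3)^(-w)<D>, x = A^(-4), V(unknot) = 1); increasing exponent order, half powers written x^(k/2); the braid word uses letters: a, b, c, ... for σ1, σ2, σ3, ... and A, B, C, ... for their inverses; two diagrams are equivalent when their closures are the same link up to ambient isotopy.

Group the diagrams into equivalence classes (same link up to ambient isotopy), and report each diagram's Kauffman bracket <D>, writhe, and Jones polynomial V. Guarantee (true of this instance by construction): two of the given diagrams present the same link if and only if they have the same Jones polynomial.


classes: {D1} | {D2} | {D3}
V(D1) = x^(-9/2) - x^(-5/2) - x^(-3/2) - x^(-1/2)  [9 crossings, <D> = A^-1 + A^3 + A^7 - A^15, w = -1]
D2 (bracket A^-7 - A^-3 + A + A^9; 11 crossings at w = -3): V = -x^(-9/2) - x^(-5/2) + x^(-3/2) - x^(-1/2)
D3 (bracket A^-7 + A; 9 crossings at w = -3): V = -x^(-5/2) - x^(-1/2)
note: comparing 3 Jones polynomials yields 3 groups


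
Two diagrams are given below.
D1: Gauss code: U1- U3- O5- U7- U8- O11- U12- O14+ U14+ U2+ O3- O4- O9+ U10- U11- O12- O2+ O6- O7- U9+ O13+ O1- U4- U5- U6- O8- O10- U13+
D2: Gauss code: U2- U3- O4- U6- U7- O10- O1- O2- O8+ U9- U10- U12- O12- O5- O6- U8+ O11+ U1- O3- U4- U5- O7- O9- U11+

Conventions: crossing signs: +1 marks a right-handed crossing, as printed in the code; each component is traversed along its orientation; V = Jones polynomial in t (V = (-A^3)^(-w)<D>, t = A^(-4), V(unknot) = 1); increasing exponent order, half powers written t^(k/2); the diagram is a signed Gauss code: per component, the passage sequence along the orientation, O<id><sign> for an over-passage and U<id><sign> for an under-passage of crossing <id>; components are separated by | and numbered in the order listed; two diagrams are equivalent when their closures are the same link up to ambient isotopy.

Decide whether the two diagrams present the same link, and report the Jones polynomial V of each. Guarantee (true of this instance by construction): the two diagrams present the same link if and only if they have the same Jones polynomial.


equivalent: yes
V(D1) = -t^-7 + t^-6 - t^-5 + t^-4 + t^-2  (w -6, c 14, <D> = A^-10 + A^-2 - A^2 + A^6 - A^10)
V(D2) = -t^-7 + t^-6 - t^-5 + t^-4 + t^-2  (w -8, c 12, <D> = A^-16 + A^-8 - A^-4 + 1 - A^4)
why: Reidemeister moves carry D1 (14 crossings) to D2 (12)


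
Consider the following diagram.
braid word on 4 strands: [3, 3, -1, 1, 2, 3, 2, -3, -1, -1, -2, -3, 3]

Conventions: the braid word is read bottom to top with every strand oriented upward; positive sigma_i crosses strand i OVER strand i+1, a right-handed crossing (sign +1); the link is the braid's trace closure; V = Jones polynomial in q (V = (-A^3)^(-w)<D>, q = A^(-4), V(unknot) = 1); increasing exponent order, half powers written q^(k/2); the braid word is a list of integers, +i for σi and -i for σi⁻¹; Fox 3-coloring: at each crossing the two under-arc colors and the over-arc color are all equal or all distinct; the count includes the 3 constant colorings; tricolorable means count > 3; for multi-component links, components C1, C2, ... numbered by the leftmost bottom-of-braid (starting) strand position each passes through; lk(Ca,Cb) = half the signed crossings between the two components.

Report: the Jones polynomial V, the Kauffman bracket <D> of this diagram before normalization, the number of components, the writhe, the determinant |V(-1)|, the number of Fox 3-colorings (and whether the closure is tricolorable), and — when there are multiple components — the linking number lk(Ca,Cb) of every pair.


Jones polynomial: V(q) = q^-2 + q^-1 + 2 + q - q^4
<D> = A^-13 - A^-1 - 2A^3 - A^7 - A^11; writhe +1
components 3, writhe +1 (13 crossings)
linking number lk(C1,C2) = 0
lk(C1,C3): -1
lk(C2,C3) = 0
3-colorings: 27 of 3^14, det 0 — tricolorable
note: the 3 component pairs carry total linking -1
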